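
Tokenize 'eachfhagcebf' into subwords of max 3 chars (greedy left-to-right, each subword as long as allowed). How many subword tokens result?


'eachfhagcebf' has 12 characters.
Chunking with max size 3:
  Chunk 1: 'eac' (positions 0-2)
  Chunk 2: 'hfh' (positions 3-5)
  Chunk 3: 'agc' (positions 6-8)
  Chunk 4: 'ebf' (positions 9-11)
Total chunks: ceil(12 / 3) = 4

4


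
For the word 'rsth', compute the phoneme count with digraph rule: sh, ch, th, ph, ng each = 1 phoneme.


Parsing 'rsth' greedily, digraphs first:
  'r' -> consonant phoneme (phonemes so far: 1)
  's' -> consonant phoneme (phonemes so far: 2)
  'th' -> digraph (1 consonant phoneme) (phonemes so far: 3)
Total phonemes: 3

3


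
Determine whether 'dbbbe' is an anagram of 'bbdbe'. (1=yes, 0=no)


Sort characters of 'dbbbe': 'bbbde'
Sort characters of 'bbdbe': 'bbbde'
Sorted forms match -> they ARE anagrams
Result: 1

1


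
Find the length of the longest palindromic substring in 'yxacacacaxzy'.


Scanning 'yxacacacaxzy' for palindromic substrings.
Substring at positions 1-9: 'xacacacax'.
Check: reverse('xacacacax') = 'xacacacax' -> palindrome confirmed.
Neighbouring characters ('y' / 'z') break symmetry, so it cannot extend further.
No longer palindromic substring exists; longest length = 9

9


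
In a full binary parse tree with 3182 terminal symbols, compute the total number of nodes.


Leaf nodes (terminals): 3182
Internal nodes = n - 1 = 3182 - 1 = 3181
Total = leaves + internal = 3182 + 3181 = 6363

6363


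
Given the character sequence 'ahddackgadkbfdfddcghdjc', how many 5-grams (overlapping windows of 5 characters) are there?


String 'ahddackgadkbfdfddcghdjc' has length L = 23.
Number of overlapping n-grams = L - n + 1
Substituting: 23 - 5 + 1 = 19

19


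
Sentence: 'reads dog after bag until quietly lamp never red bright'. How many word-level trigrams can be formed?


Word trigrams from [10] words:
  Trigram 1: (reads dog after)
  Trigram 2: (dog after bag)
  Trigram 3: (after bag until)
  Trigram 4: (bag until quietly)
  Trigram 5: (until quietly lamp)
  Trigram 6: (quietly lamp never)
  Trigram 7: (lamp never red)
  Trigram 8: (never red bright)
Total word trigrams: 10 - 2 = 8

8


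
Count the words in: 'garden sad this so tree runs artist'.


Counting words by splitting on spaces:
  Word 1: 'garden'
  Word 2: 'sad'
  Word 3: 'this'
  Word 4: 'so'
  Word 5: 'tree'
  Word 6: 'runs'
  Word 7: 'artist'
Total words: 7

7


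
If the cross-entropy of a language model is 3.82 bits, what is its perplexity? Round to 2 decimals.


Perplexity formula: PP = 2^H
H = 3.82
PP = 2^3.82
Decompose: 2^3.82 = 2^3 * 2^0.82
2^3 = 8, 2^0.82 ~ 1.7654060
PP ~ 8 * 1.7654060 = 14.1232480
Rounded to 2 decimals: 14.12

14.12


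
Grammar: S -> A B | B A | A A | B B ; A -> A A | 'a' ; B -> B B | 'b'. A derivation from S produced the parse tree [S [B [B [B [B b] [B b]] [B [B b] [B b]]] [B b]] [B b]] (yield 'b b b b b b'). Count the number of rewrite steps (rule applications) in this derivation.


Every bracketed nonterminal node [X ...] in the tree is produced by exactly one rule application.
Reading the tree off as a leftmost derivation:
  Step 1: S  =>  B B   (applied S -> B B)
  Step 2: B B  =>  B B B   (applied B -> B B)
  Step 3: B B B  =>  B B B B   (applied B -> B B)
  Step 4: B B B B  =>  B B B B B   (applied B -> B B)
  Step 5: B B B B B  =>  b B B B B   (applied B -> b)
  Step 6: b B B B B  =>  b b B B B   (applied B -> b)
  Step 7: b b B B B  =>  b b B B B B   (applied B -> B B)
  Step 8: b b B B B B  =>  b b b B B B   (applied B -> b)
  Step 9: b b b B B B  =>  b b b b B B   (applied B -> b)
  Step 10: b b b b B B  =>  b b b b b B   (applied B -> b)
  Step 11: b b b b b B  =>  b b b b b b   (applied B -> b)
Final yield: b b b b b b
Total rewrite steps: 11

11


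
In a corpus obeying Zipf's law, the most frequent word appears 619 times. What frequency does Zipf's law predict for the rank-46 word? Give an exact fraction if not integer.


Zipf's law: freq(rank) = f1 / rank
f1 = 619, rank = 46
freq = 619 / 46
GCD(619, 46) = 1
Simplified: 619/46

619/46


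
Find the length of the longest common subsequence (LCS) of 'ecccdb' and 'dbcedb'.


DP table for LCS of 'ecccdb' and 'dbcedb':
       d  b  c  e  d  b
    0  0  0  0  0  0  0
  e 0  0  0  0  1  1  1
  c 0  0  0  1  1  1  1
  c 0  0  0  1  1  1  1
  c 0  0  0  1  1  1  1
  d 0  1  1  1  1  2  2
  b 0  1  2  2  2  2  3
LCS: 'edb'
LCS length = 3

3


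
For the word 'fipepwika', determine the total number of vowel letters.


Scanning each character of 'fipepwika':
  Position 1: 'f' -> consonant (running count: 0)
  Position 2: 'i' -> vowel (running count: 1)
  Position 3: 'p' -> consonant (running count: 1)
  Position 4: 'e' -> vowel (running count: 2)
  Position 5: 'p' -> consonant (running count: 2)
  Position 6: 'w' -> consonant (running count: 2)
  Position 7: 'i' -> vowel (running count: 3)
  Position 8: 'k' -> consonant (running count: 3)
  Position 9: 'a' -> vowel (running count: 4)
Total vowels: 4

4


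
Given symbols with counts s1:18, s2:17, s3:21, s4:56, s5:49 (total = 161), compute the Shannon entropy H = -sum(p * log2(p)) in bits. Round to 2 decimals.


Computing entropy H = -sum(p_i * log2(p_i)):
  s1: p = 18/161 = 0.1118, -p*log2(p) = 0.3534
  s2: p = 17/161 = 0.1056, -p*log2(p) = 0.3425
  s3: p = 21/161 = 0.1304, -p*log2(p) = 0.3833
  s4: p = 56/161 = 0.3478, -p*log2(p) = 0.5299
  s5: p = 49/161 = 0.3043, -p*log2(p) = 0.5223
H = sum of terms = 2.1314
Rounded to 2 decimals: 2.13

2.13


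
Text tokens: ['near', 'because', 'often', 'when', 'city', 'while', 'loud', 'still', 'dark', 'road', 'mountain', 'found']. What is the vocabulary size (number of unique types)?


Listing all tokens and tracking unique types:
  Token 1: 'near' -> NEW (unique so far: 1)
  Token 2: 'because' -> NEW (unique so far: 2)
  Token 3: 'often' -> NEW (unique so far: 3)
  Token 4: 'when' -> NEW (unique so far: 4)
  Token 5: 'city' -> NEW (unique so far: 5)
  Token 6: 'while' -> NEW (unique so far: 6)
  Token 7: 'loud' -> NEW (unique so far: 7)
  Token 8: 'still' -> NEW (unique so far: 8)
  Token 9: 'dark' -> NEW (unique so far: 9)
  Token 10: 'road' -> NEW (unique so far: 10)
  Token 11: 'mountain' -> NEW (unique so far: 11)
  Token 12: 'found' -> NEW (unique so far: 12)
Unique types: ('because', 'city', 'dark', 'found', 'loud', 'mountain', 'near', 'often', 'road', 'still', 'when', 'while')
Vocabulary size: 12

12


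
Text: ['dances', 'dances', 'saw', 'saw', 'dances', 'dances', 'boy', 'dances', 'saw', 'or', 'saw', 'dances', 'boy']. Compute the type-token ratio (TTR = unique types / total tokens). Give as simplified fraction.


Tokens: 13
Unique types: ('boy', 'dances', 'or', 'saw') = 4
TTR = 4/13
Already in lowest terms.

4/13


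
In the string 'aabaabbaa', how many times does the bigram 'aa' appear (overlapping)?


Scanning 'aabaabbaa' for bigram 'aa':
  Position 0: 'aa' -> MATCH
  Position 1: 'ab' -> no
  Position 2: 'ba' -> no
  Position 3: 'aa' -> MATCH
  Position 4: 'ab' -> no
  Position 5: 'bb' -> no
  Position 6: 'ba' -> no
  Position 7: 'aa' -> MATCH
Total matches: 3

3


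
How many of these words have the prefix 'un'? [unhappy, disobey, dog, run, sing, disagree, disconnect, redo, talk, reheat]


Checking each word for prefix 'un':
  'unhappy' -> YES, starts with 'un' (count: 1)
  'disobey' -> no (count: 1)
  'dog' -> no (count: 1)
  'run' -> no (count: 1)
  'sing' -> no (count: 1)
  'disagree' -> no (count: 1)
  'disconnect' -> no (count: 1)
  'redo' -> no (count: 1)
  'talk' -> no (count: 1)
  'reheat' -> no (count: 1)
Total with prefix 'un': 1

1


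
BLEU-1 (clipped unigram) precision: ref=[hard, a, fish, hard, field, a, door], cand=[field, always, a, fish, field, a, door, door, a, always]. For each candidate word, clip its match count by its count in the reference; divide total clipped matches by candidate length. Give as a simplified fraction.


Reference word counts: {'a': 2, 'door': 1, 'field': 1, 'fish': 1, 'hard': 2}
Checking each candidate word (with clipping):
  'field' -> in reference (ref count 1, used 1/1) -> match (matches: 1)
  'always' -> not in reference -> no match (matches: 1)
  'a' -> in reference (ref count 2, used 1/2) -> match (matches: 2)
  'fish' -> in reference (ref count 1, used 1/1) -> match (matches: 3)
  'field' -> ref count 1 already used up (1/1) -> clipped, no match (matches: 3)
  'a' -> in reference (ref count 2, used 2/2) -> match (matches: 4)
  'door' -> in reference (ref count 1, used 1/1) -> match (matches: 5)
  'door' -> ref count 1 already used up (1/1) -> clipped, no match (matches: 5)
  'a' -> ref count 2 already used up (2/2) -> clipped, no match (matches: 5)
  'always' -> not in reference -> no match (matches: 5)
Clipped matches: 5, Candidate length: 10
Precision = 5/10 = 1/2

1/2


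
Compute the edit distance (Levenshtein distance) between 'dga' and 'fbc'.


Building DP table for s1='dga' (len 3) and s2='fbc' (len 3):
       f  b  c
    0  1  2  3
  d 1  1  2  3
  g 2  2  2  3
  a 3  3  3  3
Edit distance = dp[3][3] = 3

3


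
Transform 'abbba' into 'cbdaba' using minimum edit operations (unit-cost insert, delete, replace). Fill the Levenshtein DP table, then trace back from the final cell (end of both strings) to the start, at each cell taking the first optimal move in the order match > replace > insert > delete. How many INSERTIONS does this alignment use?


Edit distance = 3. Backtracking from cell (5, 6) with preference match > replace > insert > delete,
then listing the resulting alignment 'abbba' -> 'cbdaba' left to right:
  Step 1: replace a->c
  Step 2: keep 'b'
  Step 3: insert 'd' [insertion #1]
  Step 4: replace b->a
  Step 5: keep 'b'
  Step 6: keep 'a'
Total insertions: 1

1


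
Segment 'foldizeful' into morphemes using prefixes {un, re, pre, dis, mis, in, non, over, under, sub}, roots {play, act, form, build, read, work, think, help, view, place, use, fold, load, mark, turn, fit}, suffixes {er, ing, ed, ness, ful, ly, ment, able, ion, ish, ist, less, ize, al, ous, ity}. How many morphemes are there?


Segmenting 'foldizeful' against the inventory:
  'fold' -> root (morpheme 1)
  'ize' -> suffix (morpheme 2)
  'ful' -> suffix (morpheme 3)
Total morphemes: 3

3


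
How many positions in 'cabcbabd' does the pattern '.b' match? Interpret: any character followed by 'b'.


Pattern: .b means any character followed by 'b'.
Scanning 'cabcbabd' position-by-position:
  Pos 0: window 'ca' -> no
  Pos 1: window 'ab' -> MATCH
  Pos 2: window 'bc' -> no
  Pos 3: window 'cb' -> MATCH
  Pos 4: window 'ba' -> no
  Pos 5: window 'ab' -> MATCH
  Pos 6: window 'bd' -> no
  Pos 7: window 'd' -> no
Total matches: 3

3


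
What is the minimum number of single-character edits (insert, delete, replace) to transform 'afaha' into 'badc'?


Building DP table for s1='afaha' (len 5) and s2='badc' (len 4):
       b  a  d  c
    0  1  2  3  4
  a 1  1  1  2  3
  f 2  2  2  2  3
  a 3  3  2  3  3
  h 4  4  3  3  4
  a 5  5  4  4  4
Edit distance = dp[5][4] = 4

4


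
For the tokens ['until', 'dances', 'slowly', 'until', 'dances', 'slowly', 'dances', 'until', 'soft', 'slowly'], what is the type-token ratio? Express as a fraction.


Tokens: 10
Unique types: ('dances', 'slowly', 'soft', 'until') = 4
TTR = 4/10
Simplify: divide both by 2 -> 2/5
TTR = 2/5

2/5


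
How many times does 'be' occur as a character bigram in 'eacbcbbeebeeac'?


Scanning 'eacbcbbeebeeac' for bigram 'be':
  Position 0: 'ea' -> no
  Position 1: 'ac' -> no
  Position 2: 'cb' -> no
  Position 3: 'bc' -> no
  Position 4: 'cb' -> no
  Position 5: 'bb' -> no
  Position 6: 'be' -> MATCH
  Position 7: 'ee' -> no
  Position 8: 'eb' -> no
  Position 9: 'be' -> MATCH
  Position 10: 'ee' -> no
  Position 11: 'ea' -> no
  Position 12: 'ac' -> no
Total matches: 2

2


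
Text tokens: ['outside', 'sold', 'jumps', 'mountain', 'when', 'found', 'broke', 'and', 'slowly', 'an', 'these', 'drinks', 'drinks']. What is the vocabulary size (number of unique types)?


Listing all tokens and tracking unique types:
  Token 1: 'outside' -> NEW (unique so far: 1)
  Token 2: 'sold' -> NEW (unique so far: 2)
  Token 3: 'jumps' -> NEW (unique so far: 3)
  Token 4: 'mountain' -> NEW (unique so far: 4)
  Token 5: 'when' -> NEW (unique so far: 5)
  Token 6: 'found' -> NEW (unique so far: 6)
  Token 7: 'broke' -> NEW (unique so far: 7)
  Token 8: 'and' -> NEW (unique so far: 8)
  Token 9: 'slowly' -> NEW (unique so far: 9)
  Token 10: 'an' -> NEW (unique so far: 10)
  Token 11: 'these' -> NEW (unique so far: 11)
  Token 12: 'drinks' -> NEW (unique so far: 12)
  Token 13: 'drinks' -> duplicate (unique so far: 12)
Unique types: ('an', 'and', 'broke', 'drinks', 'found', 'jumps', 'mountain', 'outside', 'slowly', 'sold', 'these', 'when')
Vocabulary size: 12

12


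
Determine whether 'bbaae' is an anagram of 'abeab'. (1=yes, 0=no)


Sort characters of 'bbaae': 'aabbe'
Sort characters of 'abeab': 'aabbe'
Sorted forms match -> they ARE anagrams
Result: 1

1


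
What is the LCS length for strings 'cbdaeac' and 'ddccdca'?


DP table for LCS of 'cbdaeac' and 'ddccdca':
       d  d  c  c  d  c  a
    0  0  0  0  0  0  0  0
  c 0  0  0  1  1  1  1  1
  b 0  0  0  1  1  1  1  1
  d 0  1  1  1  1  2  2  2
  a 0  1  1  1  1  2  2  3
  e 0  1  1  1  1  2  2  3
  a 0  1  1  1  1  2  2  3
  c 0  1  1  2  2  2  3  3
LCS: 'cda'
LCS length = 3

3


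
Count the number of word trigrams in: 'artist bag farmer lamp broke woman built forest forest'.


Word trigrams from [9] words:
  Trigram 1: (artist bag farmer)
  Trigram 2: (bag farmer lamp)
  Trigram 3: (farmer lamp broke)
  Trigram 4: (lamp broke woman)
  Trigram 5: (broke woman built)
  Trigram 6: (woman built forest)
  Trigram 7: (built forest forest)
Total word trigrams: 9 - 2 = 7

7


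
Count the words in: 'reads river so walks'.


Counting words by splitting on spaces:
  Word 1: 'reads'
  Word 2: 'river'
  Word 3: 'so'
  Word 4: 'walks'
Total words: 4

4


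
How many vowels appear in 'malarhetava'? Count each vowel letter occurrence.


Scanning each character of 'malarhetava':
  Position 1: 'm' -> consonant (running count: 0)
  Position 2: 'a' -> vowel (running count: 1)
  Position 3: 'l' -> consonant (running count: 1)
  Position 4: 'a' -> vowel (running count: 2)
  Position 5: 'r' -> consonant (running count: 2)
  Position 6: 'h' -> consonant (running count: 2)
  Position 7: 'e' -> vowel (running count: 3)
  Position 8: 't' -> consonant (running count: 3)
  Position 9: 'a' -> vowel (running count: 4)
  Position 10: 'v' -> consonant (running count: 4)
  Position 11: 'a' -> vowel (running count: 5)
Total vowels: 5

5


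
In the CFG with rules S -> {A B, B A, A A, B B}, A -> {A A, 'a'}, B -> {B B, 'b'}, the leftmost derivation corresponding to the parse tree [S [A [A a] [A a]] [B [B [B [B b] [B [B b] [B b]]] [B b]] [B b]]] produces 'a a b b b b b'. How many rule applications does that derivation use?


Every bracketed nonterminal node [X ...] in the tree is produced by exactly one rule application.
Reading the tree off as a leftmost derivation:
  Step 1: S  =>  A B   (applied S -> A B)
  Step 2: A B  =>  A A B   (applied A -> A A)
  Step 3: A A B  =>  a A B   (applied A -> a)
  Step 4: a A B  =>  a a B   (applied A -> a)
  Step 5: a a B  =>  a a B B   (applied B -> B B)
  Step 6: a a B B  =>  a a B B B   (applied B -> B B)
  Step 7: a a B B B  =>  a a B B B B   (applied B -> B B)
  Step 8: a a B B B B  =>  a a b B B B   (applied B -> b)
  Step 9: a a b B B B  =>  a a b B B B B   (applied B -> B B)
  Step 10: a a b B B B B  =>  a a b b B B B   (applied B -> b)
  Step 11: a a b b B B B  =>  a a b b b B B   (applied B -> b)
  Step 12: a a b b b B B  =>  a a b b b b B   (applied B -> b)
  Step 13: a a b b b b B  =>  a a b b b b b   (applied B -> b)
Final yield: a a b b b b b
Total rewrite steps: 13

13


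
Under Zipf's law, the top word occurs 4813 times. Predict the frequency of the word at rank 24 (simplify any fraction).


Zipf's law: freq(rank) = f1 / rank
f1 = 4813, rank = 24
freq = 4813 / 24
GCD(4813, 24) = 1
Simplified: 4813/24

4813/24


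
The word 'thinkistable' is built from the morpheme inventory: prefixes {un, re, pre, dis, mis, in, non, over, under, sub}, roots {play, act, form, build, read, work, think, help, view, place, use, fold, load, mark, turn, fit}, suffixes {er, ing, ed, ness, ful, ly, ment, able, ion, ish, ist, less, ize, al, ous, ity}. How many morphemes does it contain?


Segmenting 'thinkistable' against the inventory:
  'think' -> root (morpheme 1)
  'ist' -> suffix (morpheme 2)
  'able' -> suffix (morpheme 3)
Total morphemes: 3

3


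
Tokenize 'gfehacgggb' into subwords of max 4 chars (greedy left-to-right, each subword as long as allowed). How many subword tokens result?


'gfehacgggb' has 10 characters.
Chunking with max size 4:
  Chunk 1: 'gfeh' (positions 0-3)
  Chunk 2: 'acgg' (positions 4-7)
  Chunk 3: 'gb' (positions 8-9)
Total chunks: ceil(10 / 4) = 3

3


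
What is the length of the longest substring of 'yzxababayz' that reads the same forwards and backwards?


Scanning 'yzxababayz' for palindromic substrings.
Substring at positions 3-7: 'ababa'.
Check: reverse('ababa') = 'ababa' -> palindrome confirmed.
Neighbouring characters ('x' / 'y') break symmetry, so it cannot extend further.
No longer palindromic substring exists; longest length = 5

5


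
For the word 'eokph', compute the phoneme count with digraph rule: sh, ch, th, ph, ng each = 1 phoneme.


Parsing 'eokph' greedily, digraphs first:
  'e' -> vowel phoneme (phonemes so far: 1)
  'o' -> vowel phoneme (phonemes so far: 2)
  'k' -> consonant phoneme (phonemes so far: 3)
  'ph' -> digraph (1 consonant phoneme) (phonemes so far: 4)
Total phonemes: 4

4


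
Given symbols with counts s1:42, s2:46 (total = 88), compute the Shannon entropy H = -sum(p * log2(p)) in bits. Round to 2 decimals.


Computing entropy H = -sum(p_i * log2(p_i)):
  s1: p = 42/88 = 0.4773, -p*log2(p) = 0.5093
  s2: p = 46/88 = 0.5227, -p*log2(p) = 0.4892
H = sum of terms = 0.9985
Rounded to 2 decimals: 1.00

1.00


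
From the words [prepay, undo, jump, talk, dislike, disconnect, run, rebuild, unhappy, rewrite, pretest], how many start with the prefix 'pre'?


Checking each word for prefix 'pre':
  'prepay' -> YES, starts with 'pre' (count: 1)
  'undo' -> no (count: 1)
  'jump' -> no (count: 1)
  'talk' -> no (count: 1)
  'dislike' -> no (count: 1)
  'disconnect' -> no (count: 1)
  'run' -> no (count: 1)
  'rebuild' -> no (count: 1)
  'unhappy' -> no (count: 1)
  'rewrite' -> no (count: 1)
  'pretest' -> YES, starts with 'pre' (count: 2)
Total with prefix 'pre': 2

2


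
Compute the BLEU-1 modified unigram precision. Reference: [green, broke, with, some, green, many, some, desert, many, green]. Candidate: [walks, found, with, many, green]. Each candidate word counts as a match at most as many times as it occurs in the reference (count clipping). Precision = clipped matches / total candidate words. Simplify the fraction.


Reference word counts: {'broke': 1, 'desert': 1, 'green': 3, 'many': 2, 'some': 2, 'with': 1}
Checking each candidate word (with clipping):
  'walks' -> not in reference -> no match (matches: 0)
  'found' -> not in reference -> no match (matches: 0)
  'with' -> in reference (ref count 1, used 1/1) -> match (matches: 1)
  'many' -> in reference (ref count 2, used 1/2) -> match (matches: 2)
  'green' -> in reference (ref count 3, used 1/3) -> match (matches: 3)
Clipped matches: 3, Candidate length: 5
Precision = 3/5

3/5


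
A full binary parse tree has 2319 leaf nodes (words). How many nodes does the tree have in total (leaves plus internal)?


Leaf nodes (terminals): 2319
Internal nodes = n - 1 = 2319 - 1 = 2318
Total = leaves + internal = 2319 + 2318 = 4637

4637


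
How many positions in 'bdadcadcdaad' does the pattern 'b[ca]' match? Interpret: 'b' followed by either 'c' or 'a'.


Pattern: b[ca] means 'b' followed by either 'c' or 'a'.
Scanning 'bdadcadcdaad' position-by-position:
  Pos 0: window 'bd' -> no
  Pos 1: window 'da' -> no
  Pos 2: window 'ad' -> no
  Pos 3: window 'dc' -> no
  Pos 4: window 'ca' -> no
  Pos 5: window 'ad' -> no
  Pos 6: window 'dc' -> no
  Pos 7: window 'cd' -> no
  Pos 8: window 'da' -> no
  Pos 9: window 'aa' -> no
  Pos 10: window 'ad' -> no
  Pos 11: window 'd' -> no
Total matches: 0

0


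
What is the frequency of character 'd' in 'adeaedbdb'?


Scanning 'adeaedbdb' for 'd':
  Position 1: 'd' -> MATCH (count: 1)
  Position 5: 'd' -> MATCH (count: 2)
  Position 7: 'd' -> MATCH (count: 3)
Total occurrences of 'd': 3

3


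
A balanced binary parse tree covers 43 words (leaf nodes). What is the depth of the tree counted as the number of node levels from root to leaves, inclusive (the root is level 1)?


In a balanced binary tree with n leaves the deepest leaf is ceil(log2(n)) edges below the root,
so counting node levels inclusive of root and leaves gives ceil(log2(n)) + 1 levels.
log2(43) = 5.4263
ceil(5.4263) = 6
levels = 6 + 1 = 7

7


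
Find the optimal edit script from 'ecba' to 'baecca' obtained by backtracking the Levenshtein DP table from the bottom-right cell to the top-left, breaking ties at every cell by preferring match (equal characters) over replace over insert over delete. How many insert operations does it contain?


Edit distance = 3. Backtracking from cell (4, 6) with preference match > replace > insert > delete,
then listing the resulting alignment 'ecba' -> 'baecca' left to right:
  Step 1: insert 'b' [insertion #1]
  Step 2: insert 'a' [insertion #2]
  Step 3: keep 'e'
  Step 4: keep 'c'
  Step 5: replace b->c
  Step 6: keep 'a'
Total insertions: 2

2


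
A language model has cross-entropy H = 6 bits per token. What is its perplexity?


Perplexity formula: PP = 2^H
H = 6
PP = 2^6
Steps: 2^1 = 2, 2^2 = 4, 2^3 = 8, 2^4 = 16, 2^5 = 32, 2^6 = 64
PP = 64

64


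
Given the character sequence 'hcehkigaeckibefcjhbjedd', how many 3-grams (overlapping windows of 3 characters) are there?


String 'hcehkigaeckibefcjhbjedd' has length L = 23.
Number of overlapping n-grams = L - n + 1
Substituting: 23 - 3 + 1 = 21

21


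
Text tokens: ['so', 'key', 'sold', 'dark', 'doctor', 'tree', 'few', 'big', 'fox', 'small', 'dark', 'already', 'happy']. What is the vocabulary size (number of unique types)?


Listing all tokens and tracking unique types:
  Token 1: 'so' -> NEW (unique so far: 1)
  Token 2: 'key' -> NEW (unique so far: 2)
  Token 3: 'sold' -> NEW (unique so far: 3)
  Token 4: 'dark' -> NEW (unique so far: 4)
  Token 5: 'doctor' -> NEW (unique so far: 5)
  Token 6: 'tree' -> NEW (unique so far: 6)
  Token 7: 'few' -> NEW (unique so far: 7)
  Token 8: 'big' -> NEW (unique so far: 8)
  Token 9: 'fox' -> NEW (unique so far: 9)
  Token 10: 'small' -> NEW (unique so far: 10)
  Token 11: 'dark' -> duplicate (unique so far: 10)
  Token 12: 'already' -> NEW (unique so far: 11)
  Token 13: 'happy' -> NEW (unique so far: 12)
Unique types: ('already', 'big', 'dark', 'doctor', 'few', 'fox', 'happy', 'key', 'small', 'so', 'sold', 'tree')
Vocabulary size: 12

12


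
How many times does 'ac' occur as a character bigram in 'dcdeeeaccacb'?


Scanning 'dcdeeeaccacb' for bigram 'ac':
  Position 0: 'dc' -> no
  Position 1: 'cd' -> no
  Position 2: 'de' -> no
  Position 3: 'ee' -> no
  Position 4: 'ee' -> no
  Position 5: 'ea' -> no
  Position 6: 'ac' -> MATCH
  Position 7: 'cc' -> no
  Position 8: 'ca' -> no
  Position 9: 'ac' -> MATCH
  Position 10: 'cb' -> no
Total matches: 2

2


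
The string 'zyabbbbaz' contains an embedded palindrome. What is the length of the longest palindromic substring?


Scanning 'zyabbbbaz' for palindromic substrings.
Substring at positions 2-7: 'abbbba'.
Check: reverse('abbbba') = 'abbbba' -> palindrome confirmed.
Neighbouring characters ('y' / 'z') break symmetry, so it cannot extend further.
No longer palindromic substring exists; longest length = 6

6


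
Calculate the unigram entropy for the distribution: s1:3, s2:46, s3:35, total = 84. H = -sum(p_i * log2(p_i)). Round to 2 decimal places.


Computing entropy H = -sum(p_i * log2(p_i)):
  s1: p = 3/84 = 0.0357, -p*log2(p) = 0.1717
  s2: p = 46/84 = 0.5476, -p*log2(p) = 0.4757
  s3: p = 35/84 = 0.4167, -p*log2(p) = 0.5263
H = sum of terms = 1.1737
Rounded to 2 decimals: 1.17

1.17


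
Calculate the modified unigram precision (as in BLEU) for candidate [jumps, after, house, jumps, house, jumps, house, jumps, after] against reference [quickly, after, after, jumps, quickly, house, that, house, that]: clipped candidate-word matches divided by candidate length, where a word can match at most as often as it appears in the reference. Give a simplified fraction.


Reference word counts: {'after': 2, 'house': 2, 'jumps': 1, 'quickly': 2, 'that': 2}
Checking each candidate word (with clipping):
  'jumps' -> in reference (ref count 1, used 1/1) -> match (matches: 1)
  'after' -> in reference (ref count 2, used 1/2) -> match (matches: 2)
  'house' -> in reference (ref count 2, used 1/2) -> match (matches: 3)
  'jumps' -> ref count 1 already used up (1/1) -> clipped, no match (matches: 3)
  'house' -> in reference (ref count 2, used 2/2) -> match (matches: 4)
  'jumps' -> ref count 1 already used up (1/1) -> clipped, no match (matches: 4)
  'house' -> ref count 2 already used up (2/2) -> clipped, no match (matches: 4)
  'jumps' -> ref count 1 already used up (1/1) -> clipped, no match (matches: 4)
  'after' -> in reference (ref count 2, used 2/2) -> match (matches: 5)
Clipped matches: 5, Candidate length: 9
Precision = 5/9

5/9


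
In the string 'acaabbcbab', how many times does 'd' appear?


Scanning 'acaabbcbab' for 'd':
  No matches found.
Total occurrences of 'd': 0

0


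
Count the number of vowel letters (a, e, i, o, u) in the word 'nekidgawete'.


Scanning each character of 'nekidgawete':
  Position 1: 'n' -> consonant (running count: 0)
  Position 2: 'e' -> vowel (running count: 1)
  Position 3: 'k' -> consonant (running count: 1)
  Position 4: 'i' -> vowel (running count: 2)
  Position 5: 'd' -> consonant (running count: 2)
  Position 6: 'g' -> consonant (running count: 2)
  Position 7: 'a' -> vowel (running count: 3)
  Position 8: 'w' -> consonant (running count: 3)
  Position 9: 'e' -> vowel (running count: 4)
  Position 10: 't' -> consonant (running count: 4)
  Position 11: 'e' -> vowel (running count: 5)
Total vowels: 5

5


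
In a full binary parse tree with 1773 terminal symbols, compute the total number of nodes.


Leaf nodes (terminals): 1773
Internal nodes = n - 1 = 1773 - 1 = 1772
Total = leaves + internal = 1773 + 1772 = 3545

3545


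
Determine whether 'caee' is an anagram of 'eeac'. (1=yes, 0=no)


Sort characters of 'caee': 'acee'
Sort characters of 'eeac': 'acee'
Sorted forms match -> they ARE anagrams
Result: 1

1


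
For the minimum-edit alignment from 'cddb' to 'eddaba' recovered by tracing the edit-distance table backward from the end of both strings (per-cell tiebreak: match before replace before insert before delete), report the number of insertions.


Edit distance = 3. Backtracking from cell (4, 6) with preference match > replace > insert > delete,
then listing the resulting alignment 'cddb' -> 'eddaba' left to right:
  Step 1: replace c->e
  Step 2: keep 'd'
  Step 3: keep 'd'
  Step 4: insert 'a' [insertion #1]
  Step 5: keep 'b'
  Step 6: insert 'a' [insertion #2]
Total insertions: 2

2


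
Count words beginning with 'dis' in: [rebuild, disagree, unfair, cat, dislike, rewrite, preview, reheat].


Checking each word for prefix 'dis':
  'rebuild' -> no (count: 0)
  'disagree' -> YES, starts with 'dis' (count: 1)
  'unfair' -> no (count: 1)
  'cat' -> no (count: 1)
  'dislike' -> YES, starts with 'dis' (count: 2)
  'rewrite' -> no (count: 2)
  'preview' -> no (count: 2)
  'reheat' -> no (count: 2)
Total with prefix 'dis': 2

2


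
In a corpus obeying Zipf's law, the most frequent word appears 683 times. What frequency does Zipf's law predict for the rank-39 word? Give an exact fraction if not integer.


Zipf's law: freq(rank) = f1 / rank
f1 = 683, rank = 39
freq = 683 / 39
GCD(683, 39) = 1
Simplified: 683/39

683/39


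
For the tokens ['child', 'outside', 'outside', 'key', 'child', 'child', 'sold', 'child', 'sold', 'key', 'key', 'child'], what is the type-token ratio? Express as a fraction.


Tokens: 12
Unique types: ('child', 'key', 'outside', 'sold') = 4
TTR = 4/12
Simplify: divide both by 4 -> 1/3
TTR = 1/3

1/3


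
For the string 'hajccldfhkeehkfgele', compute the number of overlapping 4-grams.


String 'hajccldfhkeehkfgele' has length L = 19.
Number of overlapping n-grams = L - n + 1
Substituting: 19 - 4 + 1 = 16

16


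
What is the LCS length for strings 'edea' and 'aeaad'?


DP table for LCS of 'edea' and 'aeaad':
       a  e  a  a  d
    0  0  0  0  0  0
  e 0  0  1  1  1  1
  d 0  0  1  1  1  2
  e 0  0  1  1  1  2
  a 0  1  1  2  2  2
LCS: 'ed'
LCS length = 2

2


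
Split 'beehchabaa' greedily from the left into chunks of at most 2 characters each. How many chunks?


'beehchabaa' has 10 characters.
Chunking with max size 2:
  Chunk 1: 'be' (positions 0-1)
  Chunk 2: 'eh' (positions 2-3)
  Chunk 3: 'ch' (positions 4-5)
  Chunk 4: 'ab' (positions 6-7)
  Chunk 5: 'aa' (positions 8-9)
Total chunks: ceil(10 / 2) = 5

5


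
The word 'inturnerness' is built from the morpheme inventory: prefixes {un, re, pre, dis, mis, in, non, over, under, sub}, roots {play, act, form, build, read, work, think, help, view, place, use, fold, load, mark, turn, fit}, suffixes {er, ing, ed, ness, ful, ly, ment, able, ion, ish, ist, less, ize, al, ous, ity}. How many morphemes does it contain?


Segmenting 'inturnerness' against the inventory:
  'in' -> prefix (morpheme 1)
  'turn' -> root (morpheme 2)
  'er' -> suffix (morpheme 3)
  'ness' -> suffix (morpheme 4)
Total morphemes: 4

4


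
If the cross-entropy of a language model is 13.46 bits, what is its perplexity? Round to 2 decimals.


Perplexity formula: PP = 2^H
H = 13.46
PP = 2^13.46
Decompose: 2^13.46 = 2^13 * 2^0.46
2^13 = 8192, 2^0.46 ~ 1.3755418
PP ~ 8192 * 1.3755418 = 11268.4384256
Rounded to 2 decimals: 11268.44

11268.44


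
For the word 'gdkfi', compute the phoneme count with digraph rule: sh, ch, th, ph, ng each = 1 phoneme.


Parsing 'gdkfi' greedily, digraphs first:
  'g' -> consonant phoneme (phonemes so far: 1)
  'd' -> consonant phoneme (phonemes so far: 2)
  'k' -> consonant phoneme (phonemes so far: 3)
  'f' -> consonant phoneme (phonemes so far: 4)
  'i' -> vowel phoneme (phonemes so far: 5)
Total phonemes: 5

5


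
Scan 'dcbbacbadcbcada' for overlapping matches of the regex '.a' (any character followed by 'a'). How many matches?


Pattern: .a means any character followed by 'a'.
Scanning 'dcbbacbadcbcada' position-by-position:
  Pos 0: window 'dc' -> no
  Pos 1: window 'cb' -> no
  Pos 2: window 'bb' -> no
  Pos 3: window 'ba' -> MATCH
  Pos 4: window 'ac' -> no
  Pos 5: window 'cb' -> no
  Pos 6: window 'ba' -> MATCH
  Pos 7: window 'ad' -> no
  Pos 8: window 'dc' -> no
  Pos 9: window 'cb' -> no
  Pos 10: window 'bc' -> no
  Pos 11: window 'ca' -> MATCH
  Pos 12: window 'ad' -> no
  Pos 13: window 'da' -> MATCH
  Pos 14: window 'a' -> no
Total matches: 4

4


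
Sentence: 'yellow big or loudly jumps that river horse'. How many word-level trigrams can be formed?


Word trigrams from [8] words:
  Trigram 1: (yellow big or)
  Trigram 2: (big or loudly)
  Trigram 3: (or loudly jumps)
  Trigram 4: (loudly jumps that)
  Trigram 5: (jumps that river)
  Trigram 6: (that river horse)
Total word trigrams: 8 - 2 = 6

6


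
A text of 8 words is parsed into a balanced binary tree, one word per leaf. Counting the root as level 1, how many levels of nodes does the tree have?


In a balanced binary tree with n leaves the deepest leaf is ceil(log2(n)) edges below the root,
so counting node levels inclusive of root and leaves gives ceil(log2(n)) + 1 levels.
log2(8) = 3.0000
ceil(3.0000) = 3
levels = 3 + 1 = 4

4


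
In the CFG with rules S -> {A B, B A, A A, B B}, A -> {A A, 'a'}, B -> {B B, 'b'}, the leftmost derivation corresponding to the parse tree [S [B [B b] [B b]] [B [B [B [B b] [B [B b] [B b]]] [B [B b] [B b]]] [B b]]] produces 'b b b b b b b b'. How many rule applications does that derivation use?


Every bracketed nonterminal node [X ...] in the tree is produced by exactly one rule application.
Reading the tree off as a leftmost derivation:
  Step 1: S  =>  B B   (applied S -> B B)
  Step 2: B B  =>  B B B   (applied B -> B B)
  Step 3: B B B  =>  b B B   (applied B -> b)
  Step 4: b B B  =>  b b B   (applied B -> b)
  Step 5: b b B  =>  b b B B   (applied B -> B B)
  Step 6: b b B B  =>  b b B B B   (applied B -> B B)
  Step 7: b b B B B  =>  b b B B B B   (applied B -> B B)
  Step 8: b b B B B B  =>  b b b B B B   (applied B -> b)
  Step 9: b b b B B B  =>  b b b B B B B   (applied B -> B B)
  Step 10: b b b B B B B  =>  b b b b B B B   (applied B -> b)
  Step 11: b b b b B B B  =>  b b b b b B B   (applied B -> b)
  Step 12: b b b b b B B  =>  b b b b b B B B   (applied B -> B B)
  Step 13: b b b b b B B B  =>  b b b b b b B B   (applied B -> b)
  Step 14: b b b b b b B B  =>  b b b b b b b B   (applied B -> b)
  Step 15: b b b b b b b B  =>  b b b b b b b b   (applied B -> b)
Final yield: b b b b b b b b
Total rewrite steps: 15

15


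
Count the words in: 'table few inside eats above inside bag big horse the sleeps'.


Counting words by splitting on spaces:
  Word 1: 'table'
  Word 2: 'few'
  Word 3: 'inside'
  Word 4: 'eats'
  Word 5: 'above'
  Word 6: 'inside'
  Word 7: 'bag'
  Word 8: 'big'
  Word 9: 'horse'
  Word 10: 'the'
  Word 11: 'sleeps'
Total words: 11

11


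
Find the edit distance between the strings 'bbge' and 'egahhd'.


Building DP table for s1='bbge' (len 4) and s2='egahhd' (len 6):
       e  g  a  h  h  d
    0  1  2  3  4  5  6
  b 1  1  2  3  4  5  6
  b 2  2  2  3  4  5  6
  g 3  3  2  3  4  5  6
  e 4  3  3  3  4  5  6
Edit distance = dp[4][6] = 6

6


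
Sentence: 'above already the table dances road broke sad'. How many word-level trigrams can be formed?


Word trigrams from [8] words:
  Trigram 1: (above already the)
  Trigram 2: (already the table)
  Trigram 3: (the table dances)
  Trigram 4: (table dances road)
  Trigram 5: (dances road broke)
  Trigram 6: (road broke sad)
Total word trigrams: 8 - 2 = 6

6


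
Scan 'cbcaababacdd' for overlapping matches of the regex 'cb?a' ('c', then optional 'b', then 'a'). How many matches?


Pattern: cb?a means 'c', then optional 'b', then 'a'.
Scanning 'cbcaababacdd' position-by-position:
  Pos 0: window 'cbc' -> no
  Pos 1: window 'bca' -> no
  Pos 2: window 'caa' -> MATCH
  Pos 3: window 'aab' -> no
  Pos 4: window 'aba' -> no
  Pos 5: window 'bab' -> no
  Pos 6: window 'aba' -> no
  Pos 7: window 'bac' -> no
  Pos 8: window 'acd' -> no
  Pos 9: window 'cdd' -> no
  Pos 10: window 'dd' -> no
  Pos 11: window 'd' -> no
Total matches: 1

1


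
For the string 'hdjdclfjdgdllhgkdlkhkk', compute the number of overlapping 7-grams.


String 'hdjdclfjdgdllhgkdlkhkk' has length L = 22.
Number of overlapping n-grams = L - n + 1
Substituting: 22 - 7 + 1 = 16

16


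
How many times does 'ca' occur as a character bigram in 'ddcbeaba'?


Scanning 'ddcbeaba' for bigram 'ca':
  Position 0: 'dd' -> no
  Position 1: 'dc' -> no
  Position 2: 'cb' -> no
  Position 3: 'be' -> no
  Position 4: 'ea' -> no
  Position 5: 'ab' -> no
  Position 6: 'ba' -> no
Total matches: 0

0


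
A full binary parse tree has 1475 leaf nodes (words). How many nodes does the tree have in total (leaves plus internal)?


Leaf nodes (terminals): 1475
Internal nodes = n - 1 = 1475 - 1 = 1474
Total = leaves + internal = 1475 + 1474 = 2949

2949


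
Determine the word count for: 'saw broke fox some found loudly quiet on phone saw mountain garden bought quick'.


Counting words by splitting on spaces:
  Word 1: 'saw'
  Word 2: 'broke'
  Word 3: 'fox'
  Word 4: 'some'
  Word 5: 'found'
  Word 6: 'loudly'
  Word 7: 'quiet'
  Word 8: 'on'
  Word 9: 'phone'
  Word 10: 'saw'
  Word 11: 'mountain'
  Word 12: 'garden'
  Word 13: 'bought'
  Word 14: 'quick'
Total words: 14

14


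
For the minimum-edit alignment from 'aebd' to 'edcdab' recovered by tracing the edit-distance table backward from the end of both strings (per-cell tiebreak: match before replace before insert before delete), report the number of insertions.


Edit distance = 5. Backtracking from cell (4, 6) with preference match > replace > insert > delete,
then listing the resulting alignment 'aebd' -> 'edcdab' left to right:
  Step 1: replace a->e
  Step 2: replace e->d
  Step 3: replace b->c
  Step 4: keep 'd'
  Step 5: insert 'a' [insertion #1]
  Step 6: insert 'b' [insertion #2]
Total insertions: 2

2


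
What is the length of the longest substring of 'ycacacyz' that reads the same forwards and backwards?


Scanning 'ycacacyz' for palindromic substrings.
Substring at positions 0-6: 'ycacacy'.
Check: reverse('ycacacy') = 'ycacacy' -> palindrome confirmed.
Neighbouring characters ('-' / 'z') break symmetry, so it cannot extend further.
No longer palindromic substring exists; longest length = 7

7


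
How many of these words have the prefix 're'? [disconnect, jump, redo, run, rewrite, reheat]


Checking each word for prefix 're':
  'disconnect' -> no (count: 0)
  'jump' -> no (count: 0)
  'redo' -> YES, starts with 're' (count: 1)
  'run' -> no (count: 1)
  'rewrite' -> YES, starts with 're' (count: 2)
  'reheat' -> YES, starts with 're' (count: 3)
Total with prefix 're': 3

3


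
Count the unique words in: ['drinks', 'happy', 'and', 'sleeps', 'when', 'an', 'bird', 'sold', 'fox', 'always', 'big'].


Listing all tokens and tracking unique types:
  Token 1: 'drinks' -> NEW (unique so far: 1)
  Token 2: 'happy' -> NEW (unique so far: 2)
  Token 3: 'and' -> NEW (unique so far: 3)
  Token 4: 'sleeps' -> NEW (unique so far: 4)
  Token 5: 'when' -> NEW (unique so far: 5)
  Token 6: 'an' -> NEW (unique so far: 6)
  Token 7: 'bird' -> NEW (unique so far: 7)
  Token 8: 'sold' -> NEW (unique so far: 8)
  Token 9: 'fox' -> NEW (unique so far: 9)
  Token 10: 'always' -> NEW (unique so far: 10)
  Token 11: 'big' -> NEW (unique so far: 11)
Unique types: ('always', 'an', 'and', 'big', 'bird', 'drinks', 'fox', 'happy', 'sleeps', 'sold', 'when')
Vocabulary size: 11

11


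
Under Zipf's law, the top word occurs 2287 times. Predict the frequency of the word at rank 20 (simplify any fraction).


Zipf's law: freq(rank) = f1 / rank
f1 = 2287, rank = 20
freq = 2287 / 20
GCD(2287, 20) = 1
Simplified: 2287/20

2287/20


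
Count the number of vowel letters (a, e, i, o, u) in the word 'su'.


Scanning each character of 'su':
  Position 1: 's' -> consonant (running count: 0)
  Position 2: 'u' -> vowel (running count: 1)
Total vowels: 1

1


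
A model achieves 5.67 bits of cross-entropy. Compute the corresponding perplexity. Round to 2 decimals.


Perplexity formula: PP = 2^H
H = 5.67
PP = 2^5.67
Decompose: 2^5.67 = 2^5 * 2^0.67
2^5 = 32, 2^0.67 ~ 1.5910730
PP ~ 32 * 1.5910730 = 50.9143360
Rounded to 2 decimals: 50.91

50.91


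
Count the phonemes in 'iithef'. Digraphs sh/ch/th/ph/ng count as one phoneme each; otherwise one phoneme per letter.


Parsing 'iithef' greedily, digraphs first:
  'i' -> vowel phoneme (phonemes so far: 1)
  'i' -> vowel phoneme (phonemes so far: 2)
  'th' -> digraph (1 consonant phoneme) (phonemes so far: 3)
  'e' -> vowel phoneme (phonemes so far: 4)
  'f' -> consonant phoneme (phonemes so far: 5)
Total phonemes: 5

5


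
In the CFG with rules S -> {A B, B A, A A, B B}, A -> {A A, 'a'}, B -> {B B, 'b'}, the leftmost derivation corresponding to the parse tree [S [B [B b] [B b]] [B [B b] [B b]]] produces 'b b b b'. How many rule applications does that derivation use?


Every bracketed nonterminal node [X ...] in the tree is produced by exactly one rule application.
Reading the tree off as a leftmost derivation:
  Step 1: S  =>  B B   (applied S -> B B)
  Step 2: B B  =>  B B B   (applied B -> B B)
  Step 3: B B B  =>  b B B   (applied B -> b)
  Step 4: b B B  =>  b b B   (applied B -> b)
  Step 5: b b B  =>  b b B B   (applied B -> B B)
  Step 6: b b B B  =>  b b b B   (applied B -> b)
  Step 7: b b b B  =>  b b b b   (applied B -> b)
Final yield: b b b b
Total rewrite steps: 7

7
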